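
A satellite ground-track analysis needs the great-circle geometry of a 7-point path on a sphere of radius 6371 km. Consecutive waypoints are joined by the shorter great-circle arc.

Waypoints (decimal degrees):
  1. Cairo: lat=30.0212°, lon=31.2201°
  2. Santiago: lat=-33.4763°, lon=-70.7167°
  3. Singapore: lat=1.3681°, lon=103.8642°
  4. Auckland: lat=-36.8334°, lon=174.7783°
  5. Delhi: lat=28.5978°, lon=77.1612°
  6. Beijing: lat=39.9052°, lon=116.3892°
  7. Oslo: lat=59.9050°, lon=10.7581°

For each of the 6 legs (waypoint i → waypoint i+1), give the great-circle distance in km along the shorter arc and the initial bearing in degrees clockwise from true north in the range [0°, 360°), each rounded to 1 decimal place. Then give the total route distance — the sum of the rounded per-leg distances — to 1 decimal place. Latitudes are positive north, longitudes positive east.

Leg 1: φ1=0.5239688, φ2=-0.5842717, Δφ=-1.1082404, Δλ=-1.7791328 rad; a=sin²(Δφ/2)+cosφ1·cosφ2·sin²(Δλ/2)=0.7126746197; c=2·atan2(√a, √(1-a))=2.010144065; dist=6371·c=12806.628 ≈ 12806.6 km; running total=12806.6 km
Leg 1 bearing: y=sinΔλ·cosφ2=-0.81607746, x=cosφ1·sinφ2-sinφ1·cosφ2·cosΔλ=-0.39127434; θ=atan2(y, x)=-115.6157° <0 so +360° → 244.3843° ≈ 244.4°
Leg 2: φ1=-0.5842717, φ2=0.0238778, Δφ=0.6081495, Δλ=3.0470115 rad; a=sin²(Δφ/2)+cosφ1·cosφ2·sin²(Δλ/2)=0.9216594409; c=2·atan2(√a, √(1-a))=2.574225608; dist=6371·c=16400.391 ≈ 16400.4 km; running total=29207.0 km
Leg 2 bearing: y=sinΔλ·cosφ2=0.09441327, x=cosφ1·sinφ2-sinφ1·cosφ2·cosΔλ=-0.52905519; θ=atan2(y, x)=169.8817° ≈ 169.9°
Leg 3: φ1=0.0238778, φ2=-0.6428641, Δφ=-0.6667420, Δλ=1.2376845 rad; a=sin²(Δφ/2)+cosφ1·cosφ2·sin²(Δλ/2)=0.3763372926; c=2·atan2(√a, √(1-a))=1.320877391; dist=6371·c=8415.310 ≈ 8415.3 km; running total=37622.3 km
Leg 3 bearing: y=sinΔλ·cosφ2=0.75638457, x=cosφ1·sinφ2-sinφ1·cosφ2·cosΔλ=-0.60556794; θ=atan2(y, x)=128.6811° ≈ 128.7°
Leg 4: φ1=-0.6428641, φ2=0.4991258, Δφ=1.1419899, Δλ=-1.7037398 rad; a=sin²(Δφ/2)+cosφ1·cosφ2·sin²(Δλ/2)=0.6900500921; c=2·atan2(√a, √(1-a))=1.960700935; dist=6371·c=12491.626 ≈ 12491.6 km; running total=50113.9 km
Leg 4 bearing: y=sinΔλ·cosφ2=-0.87025389, x=cosφ1·sinφ2-sinφ1·cosφ2·cosΔλ=0.31334009; θ=atan2(y, x)=-70.1983° <0 so +360° → 289.8017° ≈ 289.8°
Leg 5: φ1=0.4991258, φ2=0.6964771, Δφ=0.1973514, Δλ=0.6846578 rad; a=sin²(Δφ/2)+cosφ1·cosφ2·sin²(Δλ/2)=0.0855991723; c=2·atan2(√a, √(1-a))=0.593833703; dist=6371·c=3783.315 ≈ 3783.3 km; running total=53897.2 km
Leg 5 bearing: y=sinΔλ·cosφ2=0.48512451, x=cosφ1·sinφ2-sinφ1·cosφ2·cosΔλ=0.27882257; θ=atan2(y, x)=60.1121° ≈ 60.1°
Leg 6: φ1=0.6964771, φ2=1.0455395, Δφ=0.3490624, Δλ=-1.8436105 rad; a=sin²(Δφ/2)+cosφ1·cosφ2·sin²(Δλ/2)=0.2743014595; c=2·atan2(√a, √(1-a))=1.102465940; dist=6371·c=7023.811 ≈ 7023.8 km; running total=60921.0 km
Leg 6 bearing: y=sinΔλ·cosφ2=-0.48289038, x=cosφ1·sinφ2-sinφ1·cosφ2·cosΔλ=0.75037161; θ=atan2(y, x)=-32.7627° <0 so +360° → 327.2373° ≈ 327.2°

Leg 1: dist=12806.6 km, bearing=244.4°
Leg 2: dist=16400.4 km, bearing=169.9°
Leg 3: dist=8415.3 km, bearing=128.7°
Leg 4: dist=12491.6 km, bearing=289.8°
Leg 5: dist=3783.3 km, bearing=60.1°
Leg 6: dist=7023.8 km, bearing=327.2°
Total: 60921.0 km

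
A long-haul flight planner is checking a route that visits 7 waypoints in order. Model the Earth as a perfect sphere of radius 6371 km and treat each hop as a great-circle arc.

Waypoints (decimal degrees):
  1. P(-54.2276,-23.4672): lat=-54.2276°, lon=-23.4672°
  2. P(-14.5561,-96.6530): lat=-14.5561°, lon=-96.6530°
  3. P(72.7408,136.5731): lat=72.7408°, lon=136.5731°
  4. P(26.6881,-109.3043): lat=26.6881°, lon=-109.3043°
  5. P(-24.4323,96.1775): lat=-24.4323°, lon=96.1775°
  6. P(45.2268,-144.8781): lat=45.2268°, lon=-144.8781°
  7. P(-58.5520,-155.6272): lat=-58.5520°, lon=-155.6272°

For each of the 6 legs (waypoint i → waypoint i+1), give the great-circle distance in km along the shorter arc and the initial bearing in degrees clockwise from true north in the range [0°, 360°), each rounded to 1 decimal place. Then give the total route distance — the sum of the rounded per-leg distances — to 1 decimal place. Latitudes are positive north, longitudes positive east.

Leg 1: dist=7609.4 km, bearing=275.0°
Leg 2: dist=12712.5 km, bearing=344.9°
Leg 3: dist=7928.5 km, bearing=59.4°
Leg 4: dist=17450.9 km, bearing=269.9°
Leg 5: dist=14138.9 km, bearing=50.7°
Leg 6: dist=11582.0 km, bearing=185.8°
Total: 71422.2 km

Leg 1: φ1=-0.9464502, φ2=-0.2540519, Δφ=0.6923983, Δλ=-1.2773332 rad; a=sin²(Δφ/2)+cosφ1·cosφ2·sin²(Δλ/2)=0.3162084304; c=2·atan2(√a, √(1-a))=1.194387446; dist=6371·c=7609.442 ≈ 7609.4 km; running total=7609.4 km
Leg 1 bearing: y=sinΔλ·cosφ2=-0.92652212, x=cosφ1·sinφ2-sinφ1·cosφ2·cosΔλ=0.08024591; θ=atan2(y, x)=-85.0500° <0 so +360° → 274.9500° ≈ 275.0°
Leg 2: φ1=-0.2540519, φ2=1.2695665, Δφ=1.5236183, Δλ=4.0705633 rad; a=sin²(Δφ/2)+cosφ1·cosφ2·sin²(Δλ/2)=0.7059644613; c=2·atan2(√a, √(1-a))=1.995366245; dist=6371·c=12712.478 ≈ 12712.5 km; running total=20321.9 km
Leg 2 bearing: y=sinΔλ·cosφ2=-0.23765386, x=cosφ1·sinφ2-sinφ1·cosφ2·cosΔλ=0.87967903; θ=atan2(y, x)=-15.1181° <0 so +360° → 344.8819° ≈ 344.9°
Leg 3: φ1=1.2695665, φ2=0.4657952, Δφ=-0.8037712, Δλ=-4.2913702 rad; a=sin²(Δφ/2)+cosφ1·cosφ2·sin²(Δλ/2)=0.3397141512; c=2·atan2(√a, √(1-a))=1.244463351; dist=6371·c=7928.476 ≈ 7928.5 km; running total=28250.4 km
Leg 3 bearing: y=sinΔλ·cosφ2=0.81544114, x=cosφ1·sinφ2-sinφ1·cosφ2·cosΔλ=0.48196425; θ=atan2(y, x)=59.4149° ≈ 59.4°
Leg 4: φ1=0.4657952, φ2=-0.4264241, Δφ=-0.8922193, Δλ=3.5863340 rad; a=sin²(Δφ/2)+cosφ1·cosφ2·sin²(Δλ/2)=0.9600468630; c=2·atan2(√a, √(1-a))=2.739116026; dist=6371·c=17450.908 ≈ 17450.9 km; running total=45701.3 km
Leg 4 bearing: y=sinΔλ·cosφ2=-0.39169805, x=cosφ1·sinφ2-sinφ1·cosφ2·cosΔλ=-0.00041736; θ=atan2(y, x)=-90.0610° <0 so +360° → 269.9390° ≈ 269.9°
Leg 5: φ1=-0.4264241, φ2=0.7893566, Δφ=1.2157806, Δλ=-4.2072139 rad; a=sin²(Δφ/2)+cosφ1·cosφ2·sin²(Δλ/2)=0.8019793040; c=2·atan2(√a, √(1-a))=2.219254932; dist=6371·c=14138.873 ≈ 14138.9 km; running total=59840.2 km
Leg 5 bearing: y=sinΔλ·cosφ2=0.61632767, x=cosφ1·sinφ2-sinφ1·cosφ2·cosΔλ=0.50534563; θ=atan2(y, x)=50.6506° ≈ 50.7°
Leg 6: φ1=0.7893566, φ2=-1.0219252, Δφ=-1.8112818, Δλ=-0.1876072 rad; a=sin²(Δφ/2)+cosφ1·cosφ2·sin²(Δλ/2)=0.6223108337; c=2·atan2(√a, √(1-a))=1.817925813; dist=6371·c=11582.005 ≈ 11582.0 km; running total=71422.2 km
Leg 6 bearing: y=sinΔλ·cosφ2=-0.09730611, x=cosφ1·sinφ2-sinφ1·cosφ2·cosΔλ=-0.96472367; θ=atan2(y, x)=-174.2404° <0 so +360° → 185.7596° ≈ 185.8°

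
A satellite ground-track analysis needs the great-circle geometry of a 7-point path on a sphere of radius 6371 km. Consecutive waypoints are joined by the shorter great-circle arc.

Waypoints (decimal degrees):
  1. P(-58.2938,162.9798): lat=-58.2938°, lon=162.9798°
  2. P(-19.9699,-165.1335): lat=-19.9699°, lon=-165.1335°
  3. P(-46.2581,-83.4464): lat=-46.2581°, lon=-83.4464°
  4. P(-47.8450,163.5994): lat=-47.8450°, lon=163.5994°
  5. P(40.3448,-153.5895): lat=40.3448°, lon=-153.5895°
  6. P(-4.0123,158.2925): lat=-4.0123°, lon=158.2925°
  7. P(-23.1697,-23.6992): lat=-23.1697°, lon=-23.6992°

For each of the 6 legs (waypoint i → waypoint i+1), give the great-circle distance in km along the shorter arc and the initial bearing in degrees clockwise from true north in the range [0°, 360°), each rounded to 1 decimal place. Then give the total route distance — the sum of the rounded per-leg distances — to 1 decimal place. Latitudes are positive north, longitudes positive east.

Leg 1: dist=4977.9 km, bearing=44.8°
Leg 2: dist=7792.6 km, bearing=133.3°
Leg 3: dist=7698.1 km, bearing=221.4°
Leg 4: dist=10675.7 km, bearing=31.4°
Leg 5: dist=6945.9 km, bearing=236.9°
Leg 6: dist=16984.9 km, bearing=176.0°
Total: 55075.1 km

Leg 1: φ1=-1.0174187, φ2=-0.3485405, Δφ=0.6688782, Δλ=-5.7266574 rad; a=sin²(Δφ/2)+cosφ1·cosφ2·sin²(Δλ/2)=0.1450120008; c=2·atan2(√a, √(1-a))=0.781332200; dist=6371·c=4977.867 ≈ 4977.9 km; running total=4977.9 km
Leg 1 bearing: y=sinΔλ·cosφ2=0.49647925, x=cosφ1·sinφ2-sinφ1·cosφ2·cosΔλ=0.49944213; θ=atan2(y, x)=44.8295° ≈ 44.8°
Leg 2: φ1=-0.3485405, φ2=-0.8073562, Δφ=-0.4588156, Δλ=1.4257089 rad; a=sin²(Δφ/2)+cosφ1·cosφ2·sin²(Δλ/2)=0.3296536617; c=2·atan2(√a, √(1-a))=1.223142774; dist=6371·c=7792.643 ≈ 7792.6 km; running total=12770.5 km
Leg 2 bearing: y=sinΔλ·cosφ2=0.68414645, x=cosφ1·sinφ2-sinφ1·cosφ2·cosΔλ=-0.64488148; θ=atan2(y, x)=133.3077° ≈ 133.3°
Leg 3: φ1=-0.8073562, φ2=-0.8350528, Δφ=-0.0276966, Δλ=4.3117626 rad; a=sin²(Δφ/2)+cosφ1·cosφ2·sin²(Δλ/2)=0.3226932562; c=2·atan2(√a, √(1-a))=1.208295668; dist=6371·c=7698.052 ≈ 7698.1 km; running total=20468.6 km
Leg 3 bearing: y=sinΔλ·cosφ2=-0.61799572, x=cosφ1·sinφ2-sinφ1·cosφ2·cosΔλ=-0.70166271; θ=atan2(y, x)=-138.6277° <0 so +360° → 221.3723° ≈ 221.4°
Leg 4: φ1=-0.8350528, φ2=0.7041496, Δφ=1.5392024, Δλ=-5.5359907 rad; a=sin²(Δφ/2)+cosφ1·cosφ2·sin²(Δλ/2)=0.5523401122; c=2·atan2(√a, √(1-a))=1.675668680; dist=6371·c=10675.685 ≈ 10675.7 km; running total=31144.3 km
Leg 4 bearing: y=sinΔλ·cosφ2=0.51795292, x=cosφ1·sinφ2-sinφ1·cosφ2·cosΔλ=0.84897987; θ=atan2(y, x)=31.3869° ≈ 31.4°
Leg 5: φ1=0.7041496, φ2=-0.0700278, Δφ=-0.7741774, Δλ=5.4433678 rad; a=sin²(Δφ/2)+cosφ1·cosφ2·sin²(Δλ/2)=0.2688632436; c=2·atan2(√a, √(1-a))=1.090238929; dist=6371·c=6945.912 ≈ 6945.9 km; running total=38090.2 km
Leg 5 bearing: y=sinΔλ·cosφ2=-0.74269653, x=cosφ1·sinφ2-sinφ1·cosφ2·cosΔλ=-0.48446368; θ=atan2(y, x)=-123.1166° <0 so +360° → 236.8834° ≈ 236.9°
Leg 6: φ1=-0.0700278, φ2=-0.4043876, Δφ=-0.3343597, Δλ=-3.1763544 rad; a=sin²(Δφ/2)+cosφ1·cosφ2·sin²(Δλ/2)=0.9445029456; c=2·atan2(√a, √(1-a))=2.665965862; dist=6371·c=16984.869 ≈ 16984.9 km; running total=55075.1 km
Leg 6 bearing: y=sinΔλ·cosφ2=0.03195153, x=cosφ1·sinφ2-sinφ1·cosφ2·cosΔλ=-0.45677962; θ=atan2(y, x)=175.9987° ≈ 176.0°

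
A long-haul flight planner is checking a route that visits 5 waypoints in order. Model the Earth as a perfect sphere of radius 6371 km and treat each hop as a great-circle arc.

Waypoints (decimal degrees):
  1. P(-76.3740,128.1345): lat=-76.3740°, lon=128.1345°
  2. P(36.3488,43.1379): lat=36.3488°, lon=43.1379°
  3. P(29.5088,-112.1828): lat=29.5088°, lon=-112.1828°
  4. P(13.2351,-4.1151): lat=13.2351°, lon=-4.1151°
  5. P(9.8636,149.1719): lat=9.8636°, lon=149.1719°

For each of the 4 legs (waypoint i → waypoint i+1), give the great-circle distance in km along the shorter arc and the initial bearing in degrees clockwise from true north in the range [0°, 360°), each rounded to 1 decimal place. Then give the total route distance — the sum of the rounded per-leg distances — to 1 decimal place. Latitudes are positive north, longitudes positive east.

Leg 1: φ1=-1.3329778, φ2=0.6344062, Δφ=1.9673840, Δλ=-1.4834705 rad; a=sin²(Δφ/2)+cosφ1·cosφ2·sin²(Δλ/2)=0.7797344349; c=2·atan2(√a, √(1-a))=2.164541185; dist=6371·c=13790.292 ≈ 13790.3 km; running total=13790.3 km
Leg 1 bearing: y=sinΔλ·cosφ2=-0.80235471, x=cosφ1·sinφ2-sinφ1·cosφ2·cosΔλ=0.20789781; θ=atan2(y, x)=-75.4736° <0 so +360° → 284.5264° ≈ 284.5°
Leg 2: φ1=0.6344062, φ2=0.5150257, Δφ=-0.1193805, Δλ=-2.7108576 rad; a=sin²(Δφ/2)+cosφ1·cosφ2·sin²(Δλ/2)=0.6724904885; c=2·atan2(√a, √(1-a))=1.923014845; dist=6371·c=12251.528 ≈ 12251.5 km; running total=26041.8 km
Leg 2 bearing: y=sinΔλ·cosφ2=-0.36337571, x=cosφ1·sinφ2-sinφ1·cosφ2·cosΔλ=0.86541679; θ=atan2(y, x)=-22.7768° <0 so +360° → 337.2232° ≈ 337.2°
Leg 3: φ1=0.5150257, φ2=0.2309961, Δφ=-0.2840296, Δλ=1.8861372 rad; a=sin²(Δφ/2)+cosφ1·cosφ2·sin²(Δλ/2)=0.5749851977; c=2·atan2(√a, √(1-a))=1.721334656; dist=6371·c=10966.623 ≈ 10966.6 km; running total=37008.4 km
Leg 3 bearing: y=sinΔλ·cosφ2=0.92543926, x=cosφ1·sinφ2-sinφ1·cosφ2·cosΔλ=0.34795265; θ=atan2(y, x)=69.3944° ≈ 69.4°
Leg 4: φ1=0.2309961, φ2=0.1721523, Δφ=-0.0588438, Δλ=2.6753629 rad; a=sin²(Δφ/2)+cosφ1·cosφ2·sin²(Δλ/2)=0.9087352278; c=2·atan2(√a, √(1-a))=2.527801763; dist=6371·c=16104.625 ≈ 16104.6 km; running total=53113.0 km
Leg 4 bearing: y=sinΔλ·cosφ2=0.44287702, x=cosφ1·sinφ2-sinφ1·cosφ2·cosΔλ=0.36824177; θ=atan2(y, x)=50.2573° ≈ 50.3°

Leg 1: dist=13790.3 km, bearing=284.5°
Leg 2: dist=12251.5 km, bearing=337.2°
Leg 3: dist=10966.6 km, bearing=69.4°
Leg 4: dist=16104.6 km, bearing=50.3°
Total: 53113.0 km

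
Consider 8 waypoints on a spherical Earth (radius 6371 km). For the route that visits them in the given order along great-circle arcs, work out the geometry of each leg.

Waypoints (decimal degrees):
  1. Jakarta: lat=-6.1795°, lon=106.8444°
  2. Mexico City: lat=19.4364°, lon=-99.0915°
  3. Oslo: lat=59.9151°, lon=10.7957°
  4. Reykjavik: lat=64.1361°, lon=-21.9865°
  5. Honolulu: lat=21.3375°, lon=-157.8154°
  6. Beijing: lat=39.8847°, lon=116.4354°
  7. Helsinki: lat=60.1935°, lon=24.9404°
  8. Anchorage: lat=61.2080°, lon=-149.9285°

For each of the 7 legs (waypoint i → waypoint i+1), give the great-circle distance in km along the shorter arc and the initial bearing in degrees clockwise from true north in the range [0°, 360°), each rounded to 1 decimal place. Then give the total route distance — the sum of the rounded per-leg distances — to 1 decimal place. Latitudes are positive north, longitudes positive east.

Leg 1: φ1=-0.1078526, φ2=0.3392292, Δφ=0.4470818, Δλ=-3.5942595 rad; a=sin²(Δφ/2)+cosφ1·cosφ2·sin²(Δλ/2)=0.9394635420; c=2·atan2(√a, √(1-a))=2.644404337; dist=6371·c=16847.500 ≈ 16847.5 km; running total=16847.5 km
Leg 1 bearing: y=sinΔλ·cosφ2=0.41244052, x=cosφ1·sinφ2-sinφ1·cosφ2·cosΔλ=0.23954122; θ=atan2(y, x)=59.8524° ≈ 59.9°
Leg 2: φ1=0.3392292, φ2=1.0457158, Δφ=0.7064866, Δλ=1.9178934 rad; a=sin²(Δφ/2)+cosφ1·cosφ2·sin²(Δλ/2)=0.4364356589; c=2·atan2(√a, √(1-a))=1.443322694; dist=6371·c=9195.409 ≈ 9195.4 km; running total=26042.9 km
Leg 2 bearing: y=sinΔλ·cosφ2=0.47138829, x=cosφ1·sinφ2-sinφ1·cosφ2·cosΔλ=0.87271495; θ=atan2(y, x)=28.3753° ≈ 28.4°
Leg 3: φ1=1.0457158, φ2=1.1193861, Δφ=0.0736703, Δλ=-0.5721573 rad; a=sin²(Δφ/2)+cosφ1·cosφ2·sin²(Δλ/2)=0.0187700306; c=2·atan2(√a, √(1-a))=0.274872033; dist=6371·c=1751.210 ≈ 1751.2 km; running total=27794.1 km
Leg 3 bearing: y=sinΔλ·cosφ2=-0.23619811, x=cosφ1·sinφ2-sinφ1·cosφ2·cosΔλ=0.13372105; θ=atan2(y, x)=-60.4841° <0 so +360° → 299.5159° ≈ 299.5°
Leg 4: φ1=1.1193861, φ2=0.3724096, Δφ=-0.7469765, Δλ=-2.3706615 rad; a=sin²(Δφ/2)+cosφ1·cosφ2·sin²(Δλ/2)=0.4820164387; c=2·atan2(√a, √(1-a))=1.534821445; dist=6371·c=9778.347 ≈ 9778.3 km; running total=37572.4 km
Leg 4 bearing: y=sinΔλ·cosφ2=-0.64903982, x=cosφ1·sinφ2-sinφ1·cosφ2·cosΔλ=0.75990373; θ=atan2(y, x)=-40.5009° <0 so +360° → 319.4991° ≈ 319.5°
Leg 5: φ1=0.3724096, φ2=0.6961193, Δφ=0.3237097, Δλ=4.7865794 rad; a=sin²(Δφ/2)+cosφ1·cosφ2·sin²(Δλ/2)=0.3568489867; c=2·atan2(√a, √(1-a))=1.280431262; dist=6371·c=8157.628 ≈ 8157.6 km; running total=45730.0 km
Leg 5 bearing: y=sinΔλ·cosφ2=-0.76522559, x=cosφ1·sinφ2-sinφ1·cosφ2·cosΔλ=0.57659427; θ=atan2(y, x)=-53.0021° <0 so +360° → 306.9979° ≈ 307.0°
Leg 6: φ1=0.6961193, φ2=1.0505748, Δφ=0.3544554, Δλ=-1.5968890 rad; a=sin²(Δφ/2)+cosφ1·cosφ2·sin²(Δλ/2)=0.2267686503; c=2·atan2(√a, √(1-a))=0.992661664; dist=6371·c=6324.247 ≈ 6324.2 km; running total=52054.2 km
Leg 6 bearing: y=sinΔλ·cosφ2=-0.49690320, x=cosφ1·sinφ2-sinφ1·cosφ2·cosΔλ=0.67414073; θ=atan2(y, x)=-36.3936° <0 so +360° → 323.6064° ≈ 323.6°
Leg 7: φ1=1.0505748, φ2=1.0682811, Δφ=0.0177064, Δλ=-3.0520381 rad; a=sin²(Δφ/2)+cosφ1·cosφ2·sin²(Δλ/2)=0.2390043222; c=2·atan2(√a, √(1-a))=1.021612373; dist=6371·c=6508.692 ≈ 6508.7 km; running total=58562.9 km
Leg 7 bearing: y=sinΔλ·cosφ2=-0.04307466, x=cosφ1·sinφ2-sinφ1·cosφ2·cosΔλ=0.85186243; θ=atan2(y, x)=-2.8947° <0 so +360° → 357.1053° ≈ 357.1°

Leg 1: dist=16847.5 km, bearing=59.9°
Leg 2: dist=9195.4 km, bearing=28.4°
Leg 3: dist=1751.2 km, bearing=299.5°
Leg 4: dist=9778.3 km, bearing=319.5°
Leg 5: dist=8157.6 km, bearing=307.0°
Leg 6: dist=6324.2 km, bearing=323.6°
Leg 7: dist=6508.7 km, bearing=357.1°
Total: 58562.9 km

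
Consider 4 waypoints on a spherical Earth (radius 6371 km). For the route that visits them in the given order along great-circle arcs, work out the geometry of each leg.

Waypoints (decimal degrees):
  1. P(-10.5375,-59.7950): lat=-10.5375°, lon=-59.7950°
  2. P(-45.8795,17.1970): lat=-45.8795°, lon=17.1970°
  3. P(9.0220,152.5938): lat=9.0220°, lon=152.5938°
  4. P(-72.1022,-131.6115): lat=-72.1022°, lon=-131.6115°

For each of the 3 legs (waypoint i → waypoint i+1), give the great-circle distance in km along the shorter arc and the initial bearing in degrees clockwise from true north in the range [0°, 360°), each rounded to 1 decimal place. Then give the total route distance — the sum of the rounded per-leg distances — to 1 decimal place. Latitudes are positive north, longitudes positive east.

Leg 1: φ1=-0.1839141, φ2=-0.8007483, Δφ=-0.6168343, Δλ=1.3437639 rad; a=sin²(Δφ/2)+cosφ1·cosφ2·sin²(Δλ/2)=0.3573295743; c=2·atan2(√a, √(1-a))=1.281434281; dist=6371·c=8164.018 ≈ 8164.0 km; running total=8164.0 km
Leg 1 bearing: y=sinΔλ·cosφ2=0.67830504, x=cosφ1·sinφ2-sinφ1·cosφ2·cosΔλ=-0.67711364; θ=atan2(y, x)=134.9496° ≈ 134.9°
Leg 2: φ1=-0.8007483, φ2=0.1574636, Δφ=0.9582119, Δλ=2.3631200 rad; a=sin²(Δφ/2)+cosφ1·cosφ2·sin²(Δλ/2)=0.8010521945; c=2·atan2(√a, √(1-a))=2.216930525; dist=6371·c=14124.064 ≈ 14124.1 km; running total=22288.1 km
Leg 2 bearing: y=sinΔλ·cosφ2=0.69350543, x=cosφ1·sinφ2-sinφ1·cosφ2·cosΔλ=-0.39562675; θ=atan2(y, x)=119.7036° ≈ 119.7°
Leg 3: φ1=0.1574636, φ2=-1.2584208, Δφ=-1.4158844, Δλ=-4.9603182 rad; a=sin²(Δφ/2)+cosφ1·cosφ2·sin²(Δλ/2)=0.5373712346; c=2·atan2(√a, √(1-a))=1.645608562; dist=6371·c=10484.172 ≈ 10484.2 km; running total=32772.3 km
Leg 3 bearing: y=sinΔλ·cosφ2=0.29792305, x=cosφ1·sinφ2-sinφ1·cosφ2·cosΔλ=-0.95165930; θ=atan2(y, x)=162.6169° ≈ 162.6°

Leg 1: dist=8164.0 km, bearing=134.9°
Leg 2: dist=14124.1 km, bearing=119.7°
Leg 3: dist=10484.2 km, bearing=162.6°
Total: 32772.3 km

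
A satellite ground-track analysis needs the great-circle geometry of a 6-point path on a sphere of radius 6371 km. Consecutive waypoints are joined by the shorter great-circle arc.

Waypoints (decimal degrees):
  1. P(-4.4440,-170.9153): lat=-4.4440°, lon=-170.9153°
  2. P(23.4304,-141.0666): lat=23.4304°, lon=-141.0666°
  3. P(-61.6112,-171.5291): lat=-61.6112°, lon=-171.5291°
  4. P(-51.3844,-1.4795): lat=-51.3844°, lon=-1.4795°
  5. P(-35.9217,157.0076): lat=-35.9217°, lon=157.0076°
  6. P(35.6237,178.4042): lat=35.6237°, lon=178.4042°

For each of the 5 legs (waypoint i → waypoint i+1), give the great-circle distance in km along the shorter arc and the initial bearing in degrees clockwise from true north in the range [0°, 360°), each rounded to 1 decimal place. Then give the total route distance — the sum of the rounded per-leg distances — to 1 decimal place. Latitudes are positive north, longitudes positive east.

Leg 1: φ1=-0.0775624, φ2=0.4089376, Δφ=0.4865001, Δλ=0.5209581 rad; a=sin²(Δφ/2)+cosφ1·cosφ2·sin²(Δλ/2)=0.1186891502; c=2·atan2(√a, √(1-a))=0.703439780; dist=6371·c=4481.615 ≈ 4481.6 km; running total=4481.6 km
Leg 1 bearing: y=sinΔλ·cosφ2=0.45667196, x=cosφ1·sinφ2-sinφ1·cosφ2·cosΔλ=0.45810355; θ=atan2(y, x)=44.9103° ≈ 44.9°
Leg 2: φ1=0.4089376, φ2=-1.0753183, Δφ=-1.4842559, Δλ=-0.5316709 rad; a=sin²(Δφ/2)+cosφ1·cosφ2·sin²(Δλ/2)=0.4868933887; c=2·atan2(√a, √(1-a))=1.544580101; dist=6371·c=9840.520 ≈ 9840.5 km; running total=14322.1 km
Leg 2 bearing: y=sinΔλ·cosφ2=-0.24104208, x=cosφ1·sinφ2-sinφ1·cosφ2·cosΔλ=-0.97016060; θ=atan2(y, x)=-166.0471° <0 so +360° → 193.9529° ≈ 194.0°
Leg 3: φ1=-1.0753183, φ2=-0.8968270, Δφ=0.1784913, Δλ=2.9679254 rad; a=sin²(Δφ/2)+cosφ1·cosφ2·sin²(Δλ/2)=0.3024380608; c=2·atan2(√a, √(1-a))=1.164593628; dist=6371·c=7419.626 ≈ 7419.6 km; running total=21741.7 km
Leg 3 bearing: y=sinΔλ·cosφ2=0.10784040, x=cosφ1·sinφ2-sinφ1·cosφ2·cosΔλ=-0.91227604; θ=atan2(y, x)=173.2583° ≈ 173.3°
Leg 4: φ1=-0.8968270, φ2=-0.6269519, Δφ=0.2698750, Δλ=2.7661217 rad; a=sin²(Δφ/2)+cosφ1·cosφ2·sin²(Δλ/2)=0.5058956379; c=2·atan2(√a, √(1-a))=1.582587876; dist=6371·c=10082.667 ≈ 10082.7 km; running total=31824.4 km
Leg 4 bearing: y=sinΔλ·cosφ2=0.29696948, x=cosφ1·sinφ2-sinφ1·cosφ2·cosΔλ=-0.95481417; θ=atan2(y, x)=162.7231° ≈ 162.7°
Leg 5: φ1=-0.6269519, φ2=0.6217509, Δφ=1.2487028, Δλ=0.3734411 rad; a=sin²(Δφ/2)+cosφ1·cosφ2·sin²(Δλ/2)=0.3644082488; c=2·atan2(√a, √(1-a))=1.296173930; dist=6371·c=8257.924 ≈ 8257.9 km; running total=40082.3 km
Leg 5 bearing: y=sinΔλ·cosφ2=0.29654880, x=cosφ1·sinφ2-sinφ1·cosφ2·cosΔλ=0.91570646; θ=atan2(y, x)=17.9444° ≈ 17.9°

Leg 1: dist=4481.6 km, bearing=44.9°
Leg 2: dist=9840.5 km, bearing=194.0°
Leg 3: dist=7419.6 km, bearing=173.3°
Leg 4: dist=10082.7 km, bearing=162.7°
Leg 5: dist=8257.9 km, bearing=17.9°
Total: 40082.3 km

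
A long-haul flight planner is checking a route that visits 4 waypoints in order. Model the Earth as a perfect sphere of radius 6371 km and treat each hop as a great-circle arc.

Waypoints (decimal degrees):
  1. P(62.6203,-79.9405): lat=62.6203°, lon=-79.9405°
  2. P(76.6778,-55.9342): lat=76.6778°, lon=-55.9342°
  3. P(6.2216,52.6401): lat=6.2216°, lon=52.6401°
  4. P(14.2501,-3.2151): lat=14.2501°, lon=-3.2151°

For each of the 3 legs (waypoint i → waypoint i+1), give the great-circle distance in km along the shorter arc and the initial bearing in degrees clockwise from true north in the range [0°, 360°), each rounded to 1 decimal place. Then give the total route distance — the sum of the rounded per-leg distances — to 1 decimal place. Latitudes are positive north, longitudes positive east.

Leg 1: φ1=1.0929304, φ2=1.3382801, Δφ=0.2453497, Δλ=0.4189890 rad; a=sin²(Δφ/2)+cosφ1·cosφ2·sin²(Δλ/2)=0.0195569315; c=2·atan2(√a, √(1-a))=0.280611970; dist=6371·c=1787.779 ≈ 1787.8 km; running total=1787.8 km
Leg 1 bearing: y=sinΔλ·cosφ2=0.09374617, x=cosφ1·sinφ2-sinφ1·cosφ2·cosΔλ=0.26059449; θ=atan2(y, x)=19.7857° ≈ 19.8°
Leg 2: φ1=1.3382801, φ2=0.1085874, Δφ=-1.2296927, Δλ=1.8949790 rad; a=sin²(Δφ/2)+cosφ1·cosφ2·sin²(Δλ/2)=0.4837543739; c=2·atan2(√a, √(1-a))=1.538299355; dist=6371·c=9800.505 ≈ 9800.5 km; running total=11588.3 km
Leg 2 bearing: y=sinΔλ·cosφ2=0.94232835, x=cosφ1·sinφ2-sinφ1·cosφ2·cosΔλ=0.33310898; θ=atan2(y, x)=70.5317° ≈ 70.5°
Leg 3: φ1=0.1085874, φ2=0.2487112, Δφ=0.1401238, Δλ=-0.9748571 rad; a=sin²(Δφ/2)+cosφ1·cosφ2·sin²(Δλ/2)=0.2162557712; c=2·atan2(√a, √(1-a))=0.967343968; dist=6371·c=6162.948 ≈ 6162.9 km; running total=17751.2 km
Leg 3 bearing: y=sinΔλ·cosφ2=-0.80215619, x=cosφ1·sinφ2-sinφ1·cosφ2·cosΔλ=0.18574794; θ=atan2(y, x)=-76.9623° <0 so +360° → 283.0377° ≈ 283.0°

Leg 1: dist=1787.8 km, bearing=19.8°
Leg 2: dist=9800.5 km, bearing=70.5°
Leg 3: dist=6162.9 km, bearing=283.0°
Total: 17751.2 km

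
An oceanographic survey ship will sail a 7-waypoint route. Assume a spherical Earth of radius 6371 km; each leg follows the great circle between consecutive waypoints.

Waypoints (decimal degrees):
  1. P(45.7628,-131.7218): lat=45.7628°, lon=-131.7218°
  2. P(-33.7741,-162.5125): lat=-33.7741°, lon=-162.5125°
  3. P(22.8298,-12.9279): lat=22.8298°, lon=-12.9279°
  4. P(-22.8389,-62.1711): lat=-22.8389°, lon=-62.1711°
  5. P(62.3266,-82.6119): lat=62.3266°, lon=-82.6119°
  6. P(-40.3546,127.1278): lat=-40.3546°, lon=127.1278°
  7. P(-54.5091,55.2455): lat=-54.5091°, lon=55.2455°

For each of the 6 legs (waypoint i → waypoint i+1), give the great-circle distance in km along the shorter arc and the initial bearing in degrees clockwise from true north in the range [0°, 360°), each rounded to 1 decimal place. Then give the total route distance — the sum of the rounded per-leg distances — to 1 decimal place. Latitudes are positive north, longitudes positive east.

Leg 1: dist=9370.3 km, bearing=205.3°
Leg 2: dist=16813.6 km, bearing=104.3°
Leg 3: dist=7358.4 km, bearing=229.7°
Leg 4: dist=9642.1 km, bearing=350.7°
Leg 5: dist=16872.0 km, bearing=307.0°
Leg 6: dist=5374.4 km, bearing=227.6°
Total: 65430.8 km

Leg 1: φ1=0.7987115, φ2=-0.5894692, Δφ=-1.3881808, Δλ=-0.5373991 rad; a=sin²(Δφ/2)+cosφ1·cosφ2·sin²(Δλ/2)=0.4500690368; c=2·atan2(√a, √(1-a))=1.470767674; dist=6371·c=9370.261 ≈ 9370.3 km; running total=9370.3 km
Leg 1 bearing: y=sinΔλ·cosφ2=-0.42551249, x=cosφ1·sinφ2-sinφ1·cosφ2·cosΔλ=-0.89942577; θ=atan2(y, x)=-154.6815° <0 so +360° → 205.3185° ≈ 205.3°
Leg 2: φ1=-0.5894692, φ2=0.3984552, Δφ=0.9879244, Δλ=2.6107438 rad; a=sin²(Δφ/2)+cosφ1·cosφ2·sin²(Δλ/2)=0.9381886138; c=2·atan2(√a, √(1-a))=2.639084287; dist=6371·c=16813.606 ≈ 16813.6 km; running total=26183.9 km
Leg 2 bearing: y=sinΔλ·cosφ2=0.46660548, x=cosφ1·sinφ2-sinφ1·cosφ2·cosΔλ=-0.11934105; θ=atan2(y, x)=104.3467° ≈ 104.3°
Leg 3: φ1=0.3984552, φ2=-0.3986140, Δφ=-0.7970692, Δλ=-0.8594560 rad; a=sin²(Δφ/2)+cosφ1·cosφ2·sin²(Δλ/2)=0.2980322058; c=2·atan2(√a, √(1-a))=1.154981357; dist=6371·c=7358.386 ≈ 7358.4 km; running total=33542.3 km
Leg 3 bearing: y=sinΔλ·cosφ2=-0.69810037, x=cosφ1·sinφ2-sinφ1·cosφ2·cosΔλ=-0.59117841; θ=atan2(y, x)=-130.2592° <0 so +360° → 229.7408° ≈ 229.7°
Leg 4: φ1=-0.3986140, φ2=1.0878044, Δφ=1.4864184, Δλ=-0.3567593 rad; a=sin²(Δφ/2)+cosφ1·cosφ2·sin²(Δλ/2)=0.4713365094; c=2·atan2(√a, √(1-a))=1.513437899; dist=6371·c=9642.113 ≈ 9642.1 km; running total=43184.4 km
Leg 4 bearing: y=sinΔλ·cosφ2=-0.16219758, x=cosφ1·sinφ2-sinφ1·cosφ2·cosΔλ=0.98509165; θ=atan2(y, x)=-9.3500° <0 so +360° → 350.6500° ≈ 350.7°
Leg 5: φ1=1.0878044, φ2=-0.7043206, Δφ=-1.7921250, Δλ=3.6606483 rad; a=sin²(Δφ/2)+cosφ1·cosφ2·sin²(Δλ/2)=0.9403756274; c=2·atan2(√a, √(1-a))=2.648242529; dist=6371·c=16871.953 ≈ 16872.0 km; running total=60056.4 km
Leg 5 bearing: y=sinΔλ·cosφ2=-0.37802365, x=cosφ1·sinφ2-sinφ1·cosφ2·cosΔλ=0.28526365; θ=atan2(y, x)=-52.9611° <0 so +360° → 307.0389° ≈ 307.0°
Leg 6: φ1=-0.7043206, φ2=-0.9513633, Δφ=-0.2470426, Δλ=-1.2545828 rad; a=sin²(Δφ/2)+cosφ1·cosφ2·sin²(Δλ/2)=0.1676028335; c=2·atan2(√a, √(1-a))=0.843577857; dist=6371·c=5374.435 ≈ 5374.4 km; running total=65430.8 km
Leg 6 bearing: y=sinΔλ·cosφ2=-0.55178864, x=cosφ1·sinφ2-sinφ1·cosφ2·cosΔλ=-0.50356508; θ=atan2(y, x)=-132.3837° <0 so +360° → 227.6163° ≈ 227.6°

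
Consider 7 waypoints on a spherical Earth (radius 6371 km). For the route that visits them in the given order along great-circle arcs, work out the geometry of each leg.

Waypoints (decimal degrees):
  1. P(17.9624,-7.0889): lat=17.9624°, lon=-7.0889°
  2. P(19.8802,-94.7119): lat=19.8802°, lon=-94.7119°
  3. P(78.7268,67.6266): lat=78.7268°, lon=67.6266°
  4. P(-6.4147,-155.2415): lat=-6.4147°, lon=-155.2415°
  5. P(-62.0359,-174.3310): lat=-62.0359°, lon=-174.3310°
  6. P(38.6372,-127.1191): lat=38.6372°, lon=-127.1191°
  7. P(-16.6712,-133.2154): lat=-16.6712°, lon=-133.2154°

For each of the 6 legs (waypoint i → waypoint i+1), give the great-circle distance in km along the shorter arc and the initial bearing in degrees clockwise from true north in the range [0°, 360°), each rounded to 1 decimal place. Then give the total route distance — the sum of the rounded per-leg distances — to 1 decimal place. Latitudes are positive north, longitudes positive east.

Leg 1: dist=9100.0 km, bearing=288.3°
Leg 2: dist=8994.6 km, bearing=3.4°
Leg 3: dist=11630.2 km, bearing=44.3°
Leg 4: dist=6380.6 km, bearing=190.5°
Leg 5: dist=11966.6 km, bearing=37.0°
Leg 6: dist=6182.7 km, bearing=187.1°
Total: 54254.7 km

Leg 1: φ1=0.3135030, φ2=0.3469749, Δφ=0.0334719, Δλ=-1.5293099 rad; a=sin²(Δφ/2)+cosφ1·cosφ2·sin²(Δλ/2)=0.4290138607; c=2·atan2(√a, √(1-a))=1.428342734; dist=6371·c=9099.972 ≈ 9100.0 km; running total=9100.0 km
Leg 1 bearing: y=sinΔλ·cosφ2=-0.93959653, x=cosφ1·sinφ2-sinφ1·cosφ2·cosΔλ=0.31145180; θ=atan2(y, x)=-71.6610° <0 so +360° → 288.3390° ≈ 288.3°
Leg 2: φ1=0.3469749, φ2=1.3740419, Δφ=1.0270669, Δλ=2.8333413 rad; a=sin²(Δφ/2)+cosφ1·cosφ2·sin²(Δλ/2)=0.4208393904; c=2·atan2(√a, √(1-a))=1.411806131; dist=6371·c=8994.617 ≈ 8994.6 km; running total=18094.6 km
Leg 2 bearing: y=sinΔλ·cosφ2=0.05930949, x=cosφ1·sinφ2-sinφ1·cosφ2·cosΔλ=0.98560478; θ=atan2(y, x)=3.4437° ≈ 3.4°
Leg 3: φ1=1.3740419, φ2=-0.1119576, Δφ=-1.4859995, Δλ=-3.8897821 rad; a=sin²(Δφ/2)+cosφ1·cosφ2·sin²(Δλ/2)=0.6259741518; c=2·atan2(√a, √(1-a))=1.825489306; dist=6371·c=11630.192 ≈ 11630.2 km; running total=29724.8 km
Leg 3 bearing: y=sinΔλ·cosφ2=0.67605367, x=cosφ1·sinφ2-sinφ1·cosφ2·cosΔλ=0.69244024; θ=atan2(y, x)=44.3140° ≈ 44.3°
Leg 4: φ1=-0.1119576, φ2=-1.0827307, Δφ=-0.9707731, Δλ=-0.3331746 rad; a=sin²(Δφ/2)+cosφ1·cosφ2·sin²(Δλ/2)=0.2304816210; c=2·atan2(√a, √(1-a))=1.001503246; dist=6371·c=6380.577 ≈ 6380.6 km; running total=36105.4 km
Leg 4 bearing: y=sinΔλ·cosφ2=-0.15335724, x=cosφ1·sinφ2-sinφ1·cosφ2·cosΔλ=-0.82820344; θ=atan2(y, x)=-169.5094° <0 so +360° → 190.4906° ≈ 190.5°
Leg 5: φ1=-1.0827307, φ2=0.6743464, Δφ=1.7570771, Δλ=0.8240031 rad; a=sin²(Δφ/2)+cosφ1·cosφ2·sin²(Δλ/2)=0.6513375329; c=2·atan2(√a, √(1-a))=1.878294453; dist=6371·c=11966.614 ≈ 11966.6 km; running total=48072.0 km
Leg 5 bearing: y=sinΔλ·cosφ2=0.57323780, x=cosφ1·sinφ2-sinφ1·cosφ2·cosΔλ=0.76143695; θ=atan2(y, x)=36.9738° ≈ 37.0°
Leg 6: φ1=0.6743464, φ2=-0.2909673, Δφ=-0.9653137, Δλ=-0.1064005 rad; a=sin²(Δφ/2)+cosφ1·cosφ2·sin²(Δλ/2)=0.2175363496; c=2·atan2(√a, √(1-a))=0.970451181; dist=6371·c=6182.744 ≈ 6182.7 km; running total=54254.7 km
Leg 6 bearing: y=sinΔλ·cosφ2=-0.10173594, x=cosφ1·sinφ2-sinφ1·cosφ2·cosΔλ=-0.81884488; θ=atan2(y, x)=-172.9177° <0 so +360° → 187.0823° ≈ 187.1°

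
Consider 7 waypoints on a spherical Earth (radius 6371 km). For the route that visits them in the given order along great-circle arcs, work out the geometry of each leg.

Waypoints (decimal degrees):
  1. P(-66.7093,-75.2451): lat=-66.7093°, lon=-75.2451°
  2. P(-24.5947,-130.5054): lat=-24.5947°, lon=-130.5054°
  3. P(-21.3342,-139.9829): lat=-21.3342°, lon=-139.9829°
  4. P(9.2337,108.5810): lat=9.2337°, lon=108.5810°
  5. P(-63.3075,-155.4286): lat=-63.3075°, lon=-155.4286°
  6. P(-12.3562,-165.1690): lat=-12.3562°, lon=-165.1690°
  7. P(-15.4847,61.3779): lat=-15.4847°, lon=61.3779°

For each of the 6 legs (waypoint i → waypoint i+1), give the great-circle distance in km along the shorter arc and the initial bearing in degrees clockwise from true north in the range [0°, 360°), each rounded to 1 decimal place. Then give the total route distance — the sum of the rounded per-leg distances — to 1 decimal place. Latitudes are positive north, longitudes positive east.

Leg 1: dist=6009.5 km, bearing=292.6°
Leg 2: dist=1035.5 km, bearing=288.6°
Leg 3: dist=12590.3 km, bearing=271.1°
Leg 4: dist=11223.1 km, bearing=152.9°
Leg 5: dist=5717.2 km, bearing=347.8°
Leg 6: dist=14030.5 km, bearing=240.1°
Total: 50606.1 km

Leg 1: φ1=-1.1642969, φ2=-0.4292585, Δφ=0.7350384, Δλ=-0.9644742 rad; a=sin²(Δφ/2)+cosφ1·cosφ2·sin²(Δλ/2)=0.2064222896; c=2·atan2(√a, √(1-a))=0.943256091; dist=6371·c=6009.485 ≈ 6009.5 km; running total=6009.5 km
Leg 1 bearing: y=sinΔλ·cosφ2=-0.74719586, x=cosφ1·sinφ2-sinφ1·cosφ2·cosΔλ=0.31136291; θ=atan2(y, x)=-67.3781° <0 so +360° → 292.6219° ≈ 292.6°
Leg 2: φ1=-0.4292585, φ2=-0.3723520, Δφ=0.0569065, Δλ=-0.1654136 rad; a=sin²(Δφ/2)+cosφ1·cosφ2·sin²(Δλ/2)=0.0065897662; c=2·atan2(√a, √(1-a))=0.162533594; dist=6371·c=1035.502 ≈ 1035.5 km; running total=7045.0 km
Leg 2 bearing: y=sinΔλ·cosφ2=-0.15337681, x=cosφ1·sinφ2-sinφ1·cosφ2·cosΔλ=0.05158410; θ=atan2(y, x)=-71.4110° <0 so +360° → 288.5890° ≈ 288.6°
Leg 3: φ1=-0.3723520, φ2=0.1611585, Δφ=0.5335105, Δλ=4.3382585 rad; a=sin²(Δφ/2)+cosφ1·cosφ2·sin²(Δλ/2)=0.6971928527; c=2·atan2(√a, √(1-a))=1.976195604; dist=6371·c=12590.342 ≈ 12590.3 km; running total=19635.3 km
Leg 3 bearing: y=sinΔλ·cosφ2=-0.91876415, x=cosφ1·sinφ2-sinφ1·cosφ2·cosΔλ=0.01823064; θ=atan2(y, x)=-88.8633° <0 so +360° → 271.1367° ≈ 271.1°
Leg 4: φ1=0.1611585, φ2=-1.1049243, Δφ=-1.2660828, Δλ=-4.6078368 rad; a=sin²(Δφ/2)+cosφ1·cosφ2·sin²(Δλ/2)=0.5948167377; c=2·atan2(√a, √(1-a))=1.761585162; dist=6371·c=11223.059 ≈ 11223.1 km; running total=30858.4 km
Leg 4 bearing: y=sinΔλ·cosφ2=0.44674914, x=cosφ1·sinφ2-sinφ1·cosφ2·cosΔλ=-0.87433080; θ=atan2(y, x)=152.9347° ≈ 152.9°
Leg 5: φ1=-1.1049243, φ2=-0.2156564, Δφ=0.8892679, Δλ=-0.1700021 rad; a=sin²(Δφ/2)+cosφ1·cosφ2·sin²(Δλ/2)=0.1881723959; c=2·atan2(√a, √(1-a))=0.897386321; dist=6371·c=5717.248 ≈ 5717.2 km; running total=36575.6 km
Leg 5 bearing: y=sinΔλ·cosφ2=-0.16526541, x=cosφ1·sinφ2-sinφ1·cosφ2·cosΔλ=0.76402979; θ=atan2(y, x)=-12.2055° <0 so +360° → 347.7945° ≈ 347.8°
Leg 6: φ1=-0.2156564, φ2=-0.2702590, Δφ=-0.0546026, Δλ=3.9539893 rad; a=sin²(Δφ/2)+cosφ1·cosφ2·sin²(Δλ/2)=0.7951561385; c=2·atan2(√a, √(1-a))=2.202241989; dist=6371·c=14030.484 ≈ 14030.5 km; running total=50606.1 km
Leg 6 bearing: y=sinΔλ·cosφ2=-0.69958735, x=cosφ1·sinφ2-sinφ1·cosφ2·cosΔλ=-0.40262757; θ=atan2(y, x)=-119.9214° <0 so +360° → 240.0786° ≈ 240.1°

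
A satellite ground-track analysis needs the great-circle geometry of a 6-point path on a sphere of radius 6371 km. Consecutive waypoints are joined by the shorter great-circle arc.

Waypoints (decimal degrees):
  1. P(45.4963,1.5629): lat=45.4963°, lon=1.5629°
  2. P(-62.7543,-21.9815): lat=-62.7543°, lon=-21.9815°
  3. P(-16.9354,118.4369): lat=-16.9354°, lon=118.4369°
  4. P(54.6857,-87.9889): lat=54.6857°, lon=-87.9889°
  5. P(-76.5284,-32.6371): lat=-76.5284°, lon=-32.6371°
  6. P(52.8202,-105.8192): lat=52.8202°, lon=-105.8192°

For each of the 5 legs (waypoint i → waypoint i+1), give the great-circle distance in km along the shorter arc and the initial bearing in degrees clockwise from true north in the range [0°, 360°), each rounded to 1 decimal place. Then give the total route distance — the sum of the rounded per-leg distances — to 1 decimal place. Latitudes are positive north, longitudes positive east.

Leg 1: dist=12217.0 km, bearing=191.2°
Leg 2: dist=10508.6 km, bearing=142.3°
Leg 3: dist=15248.2 km, bearing=22.2°
Leg 4: dist=15100.9 km, bearing=164.0°
Leg 5: dist=15259.3 km, bearing=301.6°
Total: 68334.0 km

Leg 1: φ1=0.7940602, φ2=-1.0952692, Δφ=-1.8893294, Δλ=-0.4109273 rad; a=sin²(Δφ/2)+cosφ1·cosφ2·sin²(Δλ/2)=0.6699443098; c=2·atan2(√a, √(1-a))=1.917594791; dist=6371·c=12216.996 ≈ 12217.0 km; running total=12217.0 km
Leg 1 bearing: y=sinΔλ·cosφ2=-0.18287548, x=cosφ1·sinφ2-sinφ1·cosφ2·cosΔλ=-0.92251411; θ=atan2(y, x)=-168.7873° <0 so +360° → 191.2127° ≈ 191.2°
Leg 2: φ1=-1.0952692, φ2=-0.2955785, Δφ=0.7996907, Δλ=2.4507634 rad; a=sin²(Δφ/2)+cosφ1·cosφ2·sin²(Δλ/2)=0.5392820562; c=2·atan2(√a, √(1-a))=1.649441485; dist=6371·c=10508.592 ≈ 10508.6 km; running total=22725.6 km
Leg 2 bearing: y=sinΔλ·cosφ2=0.60954458, x=cosφ1·sinφ2-sinφ1·cosφ2·cosΔλ=-0.78884921; θ=atan2(y, x)=142.3067° ≈ 142.3°
Leg 3: φ1=-0.2955785, φ2=0.9544455, Δφ=1.2500240, Δλ=-3.6028099 rad; a=sin²(Δφ/2)+cosφ1·cosφ2·sin²(Δλ/2)=0.8664524678; c=2·atan2(√a, √(1-a))=2.393378400; dist=6371·c=15248.214 ≈ 15248.2 km; running total=37973.8 km
Leg 3 bearing: y=sinΔλ·cosφ2=0.25725952, x=cosφ1·sinφ2-sinφ1·cosφ2·cosΔλ=0.62981576; θ=atan2(y, x)=22.2184° ≈ 22.2°
Leg 4: φ1=0.9544455, φ2=-1.3356726, Δφ=-2.2901181, Δλ=0.9660712 rad; a=sin²(Δφ/2)+cosφ1·cosφ2·sin²(Δλ/2)=0.8584893041; c=2·atan2(√a, √(1-a))=2.370254668; dist=6371·c=15100.892 ≈ 15100.9 km; running total=53074.7 km
Leg 4 bearing: y=sinΔλ·cosφ2=0.19164926, x=cosφ1·sinφ2-sinφ1·cosφ2·cosΔλ=-0.67023297; θ=atan2(y, x)=164.0424° ≈ 164.0°
Leg 5: φ1=-1.3356726, φ2=0.9218864, Δφ=2.2575590, Δλ=-1.2772686 rad; a=sin²(Δφ/2)+cosφ1·cosφ2·sin²(Δλ/2)=0.8670439449; c=2·atan2(√a, √(1-a))=2.395118825; dist=6371·c=15259.302 ≈ 15259.3 km; running total=68334.0 km
Leg 5 bearing: y=sinΔλ·cosφ2=-0.57847105, x=cosφ1·sinφ2-sinφ1·cosφ2·cosΔλ=0.35564900; θ=atan2(y, x)=-58.4164° <0 so +360° → 301.5836° ≈ 301.6°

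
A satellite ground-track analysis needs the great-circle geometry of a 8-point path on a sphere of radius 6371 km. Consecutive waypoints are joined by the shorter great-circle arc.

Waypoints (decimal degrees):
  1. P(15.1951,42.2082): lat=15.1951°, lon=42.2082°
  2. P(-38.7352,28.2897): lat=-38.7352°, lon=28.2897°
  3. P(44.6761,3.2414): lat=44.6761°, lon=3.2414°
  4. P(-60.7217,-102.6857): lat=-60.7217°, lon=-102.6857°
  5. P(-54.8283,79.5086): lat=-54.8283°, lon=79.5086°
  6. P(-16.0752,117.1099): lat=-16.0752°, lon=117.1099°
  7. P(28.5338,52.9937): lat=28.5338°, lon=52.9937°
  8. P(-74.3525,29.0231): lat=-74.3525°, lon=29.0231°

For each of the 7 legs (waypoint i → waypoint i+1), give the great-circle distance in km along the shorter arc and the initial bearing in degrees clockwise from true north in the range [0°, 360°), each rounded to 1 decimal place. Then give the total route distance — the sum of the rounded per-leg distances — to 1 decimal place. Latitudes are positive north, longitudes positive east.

Leg 1: dist=6169.3 km, bearing=193.2°
Leg 2: dist=9608.6 km, bearing=342.4°
Leg 3: dist=15025.8 km, bearing=221.8°
Leg 4: dist=7165.1 km, bearing=181.4°
Leg 5: dist=5373.8 km, bearing=51.7°
Leg 6: dist=8488.0 km, bearing=305.6°
Leg 7: dist=11574.3 km, bearing=186.5°
Total: 63404.9 km

Leg 1: φ1=0.2652045, φ2=-0.6760568, Δφ=-0.9412613, Δλ=-0.2429237 rad; a=sin²(Δφ/2)+cosφ1·cosφ2·sin²(Δλ/2)=0.2166666716; c=2·atan2(√a, √(1-a))=0.968341705; dist=6371·c=6169.305 ≈ 6169.3 km; running total=6169.3 km
Leg 1 bearing: y=sinΔλ·cosφ2=-0.18763344, x=cosφ1·sinφ2-sinφ1·cosφ2·cosΔλ=-0.80229832; θ=atan2(y, x)=-166.8368° <0 so +360° → 193.1632° ≈ 193.2°
Leg 2: φ1=-0.6760568, φ2=0.7797450, Δφ=1.4558018, Δλ=-0.4371753 rad; a=sin²(Δφ/2)+cosφ1·cosφ2·sin²(Δλ/2)=0.4687131225; c=2·atan2(√a, √(1-a))=1.508181665; dist=6371·c=9608.625 ≈ 9608.6 km; running total=15777.9 km
Leg 2 bearing: y=sinΔλ·cosφ2=-0.30106399, x=cosφ1·sinφ2-sinφ1·cosφ2·cosΔλ=0.95154874; θ=atan2(y, x)=-17.5570° <0 so +360° → 342.4430° ≈ 342.4°
Leg 3: φ1=0.7797450, φ2=-1.0597936, Δφ=-1.8395386, Δλ=-1.8487767 rad; a=sin²(Δφ/2)+cosφ1·cosφ2·sin²(Δλ/2)=0.8543555997; c=2·atan2(√a, √(1-a))=2.358466062; dist=6371·c=15025.787 ≈ 15025.8 km; running total=30803.7 km
Leg 3 bearing: y=sinΔλ·cosφ2=-0.47027821, x=cosφ1·sinφ2-sinφ1·cosφ2·cosΔλ=-0.52589622; θ=atan2(y, x)=-138.1956° <0 so +360° → 221.8044° ≈ 221.8°
Leg 4: φ1=-1.0597936, φ2=-0.9569344, Δφ=0.1028592, Δλ=3.1798904 rad; a=sin²(Δφ/2)+cosφ1·cosφ2·sin²(Δλ/2)=0.2842474225; c=2·atan2(√a, √(1-a))=1.124635732; dist=6371·c=7165.054 ≈ 7165.1 km; running total=37968.8 km
Leg 4 bearing: y=sinΔλ·cosφ2=-0.02205521, x=cosφ1·sinφ2-sinφ1·cosφ2·cosΔλ=-0.90184082; θ=atan2(y, x)=-178.5991° <0 so +360° → 181.4009° ≈ 181.4°
Leg 5: φ1=-0.9569344, φ2=-0.2805652, Δφ=0.6763692, Δλ=0.6562665 rad; a=sin²(Δφ/2)+cosφ1·cosφ2·sin²(Δλ/2)=0.1675629248; c=2·atan2(√a, √(1-a))=0.843471005; dist=6371·c=5373.754 ≈ 5373.8 km; running total=43342.6 km
Leg 5 bearing: y=sinΔλ·cosφ2=0.58630521, x=cosφ1·sinφ2-sinφ1·cosφ2·cosΔλ=0.46280510; θ=atan2(y, x)=51.7139° ≈ 51.7°
Leg 6: φ1=-0.2805652, φ2=0.4980088, Δφ=0.7785739, Δλ=-1.1190388 rad; a=sin²(Δφ/2)+cosφ1·cosφ2·sin²(Δλ/2)=0.3818709360; c=2·atan2(√a, √(1-a))=1.332283179; dist=6371·c=8487.976 ≈ 8488.0 km; running total=51830.6 km
Leg 6 bearing: y=sinΔλ·cosφ2=-0.79040189, x=cosφ1·sinφ2-sinφ1·cosφ2·cosΔλ=0.56519638; θ=atan2(y, x)=-54.4324° <0 so +360° → 305.5676° ≈ 305.6°
Leg 7: φ1=0.4980088, φ2=-1.2976959, Δφ=-1.7957047, Δλ=-0.4183659 rad; a=sin²(Δφ/2)+cosφ1·cosφ2·sin²(Δλ/2)=0.6217268096; c=2·atan2(√a, √(1-a))=1.816721349; dist=6371·c=11574.332 ≈ 11574.3 km; running total=63404.9 km
Leg 7 bearing: y=sinΔλ·cosφ2=-0.10957783, x=cosφ1·sinφ2-sinφ1·cosφ2·cosΔλ=-0.96370277; θ=atan2(y, x)=-173.5130° <0 so +360° → 186.4870° ≈ 186.5°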